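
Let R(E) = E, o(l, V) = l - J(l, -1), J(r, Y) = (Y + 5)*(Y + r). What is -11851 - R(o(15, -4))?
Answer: -11810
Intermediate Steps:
J(r, Y) = (5 + Y)*(Y + r)
o(l, V) = 4 - 3*l (o(l, V) = l - ((-1)**2 + 5*(-1) + 5*l - l) = l - (1 - 5 + 5*l - l) = l - (-4 + 4*l) = l + (4 - 4*l) = 4 - 3*l)
-11851 - R(o(15, -4)) = -11851 - (4 - 3*15) = -11851 - (4 - 45) = -11851 - 1*(-41) = -11851 + 41 = -11810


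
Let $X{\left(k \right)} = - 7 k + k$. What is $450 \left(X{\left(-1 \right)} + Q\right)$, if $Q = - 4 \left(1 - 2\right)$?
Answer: $4500$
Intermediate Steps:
$X{\left(k \right)} = - 6 k$
$Q = 4$ ($Q = \left(-4\right) \left(-1\right) = 4$)
$450 \left(X{\left(-1 \right)} + Q\right) = 450 \left(\left(-6\right) \left(-1\right) + 4\right) = 450 \left(6 + 4\right) = 450 \cdot 10 = 4500$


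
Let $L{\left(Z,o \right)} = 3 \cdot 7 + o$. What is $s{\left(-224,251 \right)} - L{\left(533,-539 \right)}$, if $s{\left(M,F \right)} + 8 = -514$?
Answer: $-4$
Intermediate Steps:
$s{\left(M,F \right)} = -522$ ($s{\left(M,F \right)} = -8 - 514 = -522$)
$L{\left(Z,o \right)} = 21 + o$
$s{\left(-224,251 \right)} - L{\left(533,-539 \right)} = -522 - \left(21 - 539\right) = -522 - -518 = -522 + 518 = -4$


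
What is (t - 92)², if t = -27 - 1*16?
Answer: 18225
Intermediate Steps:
t = -43 (t = -27 - 16 = -43)
(t - 92)² = (-43 - 92)² = (-135)² = 18225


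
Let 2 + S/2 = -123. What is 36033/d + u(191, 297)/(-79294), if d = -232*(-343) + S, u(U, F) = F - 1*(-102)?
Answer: 235462469/524172987 ≈ 0.44921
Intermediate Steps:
S = -250 (S = -4 + 2*(-123) = -4 - 246 = -250)
u(U, F) = 102 + F (u(U, F) = F + 102 = 102 + F)
d = 79326 (d = -232*(-343) - 250 = 79576 - 250 = 79326)
36033/d + u(191, 297)/(-79294) = 36033/79326 + (102 + 297)/(-79294) = 36033*(1/79326) + 399*(-1/79294) = 12011/26442 - 399/79294 = 235462469/524172987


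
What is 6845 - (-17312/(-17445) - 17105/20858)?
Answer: 2490612462479/363867810 ≈ 6844.8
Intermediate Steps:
6845 - (-17312/(-17445) - 17105/20858) = 6845 - (-17312*(-1/17445) - 17105*1/20858) = 6845 - (17312/17445 - 17105/20858) = 6845 - 1*62696971/363867810 = 6845 - 62696971/363867810 = 2490612462479/363867810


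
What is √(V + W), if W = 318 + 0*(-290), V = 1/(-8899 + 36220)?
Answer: √237367006359/27321 ≈ 17.833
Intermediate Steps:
V = 1/27321 ≈ 3.6602e-5
W = 318 (W = 318 + 0 = 318)
√(V + W) = √(1/27321 + 318) = √(8688079/27321) = √237367006359/27321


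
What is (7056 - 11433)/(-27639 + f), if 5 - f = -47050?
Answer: -1459/6472 ≈ -0.22543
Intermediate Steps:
f = 47055 (f = 5 - 1*(-47050) = 5 + 47050 = 47055)
(7056 - 11433)/(-27639 + f) = (7056 - 11433)/(-27639 + 47055) = -4377/19416 = -4377*1/19416 = -1459/6472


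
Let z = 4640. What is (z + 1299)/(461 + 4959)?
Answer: 5939/5420 ≈ 1.0958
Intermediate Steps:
(z + 1299)/(461 + 4959) = (4640 + 1299)/(461 + 4959) = 5939/5420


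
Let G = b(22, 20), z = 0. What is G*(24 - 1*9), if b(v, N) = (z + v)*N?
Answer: 6600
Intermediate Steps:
b(v, N) = N*v (b(v, N) = (0 + v)*N = v*N = N*v)
G = 440 (G = 20*22 = 440)
G*(24 - 1*9) = 440*(24 - 1*9) = 440*(24 - 9) = 440*15 = 6600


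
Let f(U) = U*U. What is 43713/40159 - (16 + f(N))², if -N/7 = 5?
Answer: -61848069166/40159 ≈ -1.5401e+6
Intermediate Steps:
N = -35 (N = -7*5 = -35)
f(U) = U²
43713/40159 - (16 + f(N))² = 43713/40159 - (16 + (-35)²)² = 43713*(1/40159) - (16 + 1225)² = 43713/40159 - 1*1241² = 43713/40159 - 1*1540081 = 43713/40159 - 1540081 = -61848069166/40159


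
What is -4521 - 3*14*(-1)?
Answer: -4479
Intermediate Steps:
-4521 - 3*14*(-1) = -4521 - 42*(-1) = -4521 - 1*(-42) = -4521 + 42 = -4479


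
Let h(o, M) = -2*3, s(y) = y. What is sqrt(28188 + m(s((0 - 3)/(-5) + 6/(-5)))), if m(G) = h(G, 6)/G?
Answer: sqrt(28198) ≈ 167.92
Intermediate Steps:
h(o, M) = -6
m(G) = -6/G
sqrt(28188 + m(s((0 - 3)/(-5) + 6/(-5)))) = sqrt(28188 - 6/((0 - 3)/(-5) + 6/(-5))) = sqrt(28188 - 6/(-3*(-1/5) + 6*(-1/5))) = sqrt(28188 - 6/(3/5 - 6/5)) = sqrt(28188 - 6/(-3/5)) = sqrt(28188 - 6*(-5/3)) = sqrt(28188 + 10) = sqrt(28198)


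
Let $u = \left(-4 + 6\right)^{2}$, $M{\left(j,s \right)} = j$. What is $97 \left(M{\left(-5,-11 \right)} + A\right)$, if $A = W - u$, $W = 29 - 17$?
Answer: $291$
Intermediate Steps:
$W = 12$ ($W = 29 - 17 = 12$)
$u = 4$ ($u = 2^{2} = 4$)
$A = 8$ ($A = 12 - 4 = 8$)
$97 \left(M{\left(-5,-11 \right)} + A\right) = 97 \left(-5 + 8\right) = 97 \cdot 3 = 291$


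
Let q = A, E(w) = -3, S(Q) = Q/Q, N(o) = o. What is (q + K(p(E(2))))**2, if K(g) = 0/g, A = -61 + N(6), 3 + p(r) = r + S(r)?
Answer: 3025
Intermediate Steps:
S(Q) = 1
p(r) = -2 + r (p(r) = -3 + (r + 1) = -3 + (1 + r) = -2 + r)
A = -55 (A = -61 + 6 = -55)
K(g) = 0
q = -55
(q + K(p(E(2))))**2 = (-55 + 0)**2 = (-55)**2 = 3025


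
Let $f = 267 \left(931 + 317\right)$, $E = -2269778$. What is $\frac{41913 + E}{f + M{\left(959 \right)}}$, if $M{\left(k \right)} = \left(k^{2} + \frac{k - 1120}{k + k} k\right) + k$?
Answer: $- \frac{4455730}{2507551} \approx -1.7769$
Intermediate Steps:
$M{\left(k \right)} = -560 + k^{2} + \frac{3 k}{2}$ ($M{\left(k \right)} = \left(k^{2} + \frac{-1120 + k}{2 k} k\right) + k = \left(k^{2} + \left(-560 + \frac{k}{2}\right)\right) + k = \left(-560 + k^{2} + \frac{k}{2}\right) + k = -560 + k^{2} + \frac{3 k}{2}$)
$f = 333216$ ($f = 267 \cdot 1248 = 333216$)
$\frac{41913 + E}{f + M{\left(959 \right)}} = \frac{41913 - 2269778}{333216 + \left(-560 + 959^{2} + \frac{3}{2} \cdot 959\right)} = - \frac{2227865}{333216 + \left(-560 + 919681 + \frac{2877}{2}\right)} = - \frac{2227865}{333216 + \frac{1841119}{2}} = - \frac{2227865}{\frac{2507551}{2}} = \left(-2227865\right) \frac{2}{2507551} = - \frac{4455730}{2507551}$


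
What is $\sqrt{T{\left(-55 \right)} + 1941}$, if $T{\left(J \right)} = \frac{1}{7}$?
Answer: $\frac{2 \sqrt{23779}}{7} \approx 44.058$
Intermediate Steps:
$T{\left(J \right)} = \frac{1}{7}$
$\sqrt{T{\left(-55 \right)} + 1941} = \sqrt{\frac{1}{7} + 1941} = \sqrt{\frac{13588}{7}} = \frac{2 \sqrt{23779}}{7}$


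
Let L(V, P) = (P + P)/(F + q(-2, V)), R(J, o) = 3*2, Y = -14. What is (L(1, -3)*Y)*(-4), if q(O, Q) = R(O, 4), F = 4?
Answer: -168/5 ≈ -33.600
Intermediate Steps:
R(J, o) = 6
q(O, Q) = 6
L(V, P) = P/5 (L(V, P) = (P + P)/(4 + 6) = (2*P)/10 = (2*P)*(⅒) = P/5)
(L(1, -3)*Y)*(-4) = (((⅕)*(-3))*(-14))*(-4) = -⅗*(-14)*(-4) = (42/5)*(-4) = -168/5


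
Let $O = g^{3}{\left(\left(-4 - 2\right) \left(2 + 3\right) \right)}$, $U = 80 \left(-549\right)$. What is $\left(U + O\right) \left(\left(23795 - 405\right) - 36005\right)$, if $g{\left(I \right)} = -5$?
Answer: $555627675$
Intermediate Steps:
$U = -43920$
$O = -125$ ($O = \left(-5\right)^{3} = -125$)
$\left(U + O\right) \left(\left(23795 - 405\right) - 36005\right) = \left(-43920 - 125\right) \left(\left(23795 - 405\right) - 36005\right) = - 44045 \left(\left(23795 - 405\right) - 36005\right) = - 44045 \left(23390 - 36005\right) = \left(-44045\right) \left(-12615\right) = 555627675$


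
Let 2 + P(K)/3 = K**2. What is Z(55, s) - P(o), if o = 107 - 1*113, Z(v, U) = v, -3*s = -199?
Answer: -47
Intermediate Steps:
s = 199/3 (s = -1/3*(-199) = 199/3 ≈ 66.333)
o = -6 (o = 107 - 113 = -6)
P(K) = -6 + 3*K**2
Z(55, s) - P(o) = 55 - (-6 + 3*(-6)**2) = 55 - (-6 + 3*36) = 55 - (-6 + 108) = 55 - 1*102 = 55 - 102 = -47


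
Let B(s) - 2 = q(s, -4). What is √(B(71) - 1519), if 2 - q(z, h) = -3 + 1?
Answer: I*√1513 ≈ 38.897*I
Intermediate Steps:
q(z, h) = 4 (q(z, h) = 2 - (-3 + 1) = 2 - 1*(-2) = 2 + 2 = 4)
B(s) = 6 (B(s) = 2 + 4 = 6)
√(B(71) - 1519) = √(6 - 1519) = √(-1513) = I*√1513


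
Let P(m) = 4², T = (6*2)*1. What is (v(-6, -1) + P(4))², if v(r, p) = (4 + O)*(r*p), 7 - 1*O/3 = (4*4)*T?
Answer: 10824100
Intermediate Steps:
T = 12 (T = 12*1 = 12)
O = -555 (O = 21 - 3*4*4*12 = 21 - 48*12 = 21 - 3*192 = 21 - 576 = -555)
P(m) = 16
v(r, p) = -551*p*r (v(r, p) = (4 - 555)*(r*p) = -551*p*r)
(v(-6, -1) + P(4))² = (-551*(-1)*(-6) + 16)² = (-3306 + 16)² = (-3290)² = 10824100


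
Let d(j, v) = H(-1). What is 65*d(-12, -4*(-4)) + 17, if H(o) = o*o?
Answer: 82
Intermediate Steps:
H(o) = o²
d(j, v) = 1 (d(j, v) = (-1)² = 1)
65*d(-12, -4*(-4)) + 17 = 65*1 + 17 = 65 + 17 = 82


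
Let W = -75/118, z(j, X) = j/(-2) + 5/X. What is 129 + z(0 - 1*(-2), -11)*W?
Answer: 84321/649 ≈ 129.92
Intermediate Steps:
z(j, X) = 5/X - j/2 (z(j, X) = j*(-1/2) + 5/X = -j/2 + 5/X = 5/X - j/2)
W = -75/118 (W = -75*1/118 = -75/118 ≈ -0.63559)
129 + z(0 - 1*(-2), -11)*W = 129 + (5/(-11) - (0 - 1*(-2))/2)*(-75/118) = 129 + (5*(-1/11) - (0 + 2)/2)*(-75/118) = 129 + (-5/11 - 1/2*2)*(-75/118) = 129 + (-5/11 - 1)*(-75/118) = 129 - 16/11*(-75/118) = 129 + 600/649 = 84321/649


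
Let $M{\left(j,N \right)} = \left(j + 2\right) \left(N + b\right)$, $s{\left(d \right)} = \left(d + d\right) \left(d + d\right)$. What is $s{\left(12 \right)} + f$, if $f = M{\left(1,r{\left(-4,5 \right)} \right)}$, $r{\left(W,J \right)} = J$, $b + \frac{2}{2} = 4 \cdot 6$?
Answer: $660$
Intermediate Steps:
$b = 23$ ($b = -1 + 4 \cdot 6 = -1 + 24 = 23$)
$s{\left(d \right)} = 4 d^{2}$ ($s{\left(d \right)} = 2 d 2 d = 4 d^{2}$)
$M{\left(j,N \right)} = \left(2 + j\right) \left(23 + N\right)$ ($M{\left(j,N \right)} = \left(j + 2\right) \left(N + 23\right) = \left(2 + j\right) \left(23 + N\right)$)
$f = 84$ ($f = 46 + 2 \cdot 5 + 23 \cdot 1 + 5 \cdot 1 = 46 + 10 + 23 + 5 = 84$)
$s{\left(12 \right)} + f = 4 \cdot 12^{2} + 84 = 4 \cdot 144 + 84 = 576 + 84 = 660$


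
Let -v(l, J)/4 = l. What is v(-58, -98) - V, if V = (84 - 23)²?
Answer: -3489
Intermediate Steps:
v(l, J) = -4*l
V = 3721 (V = 61² = 3721)
v(-58, -98) - V = -4*(-58) - 1*3721 = 232 - 3721 = -3489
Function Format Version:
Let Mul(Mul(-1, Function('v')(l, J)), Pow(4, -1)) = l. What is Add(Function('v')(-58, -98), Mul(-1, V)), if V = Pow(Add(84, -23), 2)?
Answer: -3489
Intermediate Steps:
Function('v')(l, J) = Mul(-4, l)
V = 3721 (V = Pow(61, 2) = 3721)
Add(Function('v')(-58, -98), Mul(-1, V)) = Add(Mul(-4, -58), Mul(-1, 3721)) = Add(232, -3721) = -3489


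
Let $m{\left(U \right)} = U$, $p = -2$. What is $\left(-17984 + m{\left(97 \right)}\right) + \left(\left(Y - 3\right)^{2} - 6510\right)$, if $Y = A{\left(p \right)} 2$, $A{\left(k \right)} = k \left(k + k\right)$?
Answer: $-24228$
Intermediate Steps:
$A{\left(k \right)} = 2 k^{2}$ ($A{\left(k \right)} = k 2 k = 2 k^{2}$)
$Y = 16$ ($Y = 2 \left(-2\right)^{2} \cdot 2 = 2 \cdot 4 \cdot 2 = 8 \cdot 2 = 16$)
$\left(-17984 + m{\left(97 \right)}\right) + \left(\left(Y - 3\right)^{2} - 6510\right) = \left(-17984 + 97\right) + \left(\left(16 - 3\right)^{2} - 6510\right) = -17887 - \left(6510 - 13^{2}\right) = -17887 + \left(169 - 6510\right) = -17887 - 6341 = -24228$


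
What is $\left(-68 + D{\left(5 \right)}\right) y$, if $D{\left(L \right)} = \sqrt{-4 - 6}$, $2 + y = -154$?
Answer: $10608 - 156 i \sqrt{10} \approx 10608.0 - 493.32 i$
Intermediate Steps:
$y = -156$ ($y = -2 - 154 = -156$)
$D{\left(L \right)} = i \sqrt{10}$ ($D{\left(L \right)} = \sqrt{-10} = i \sqrt{10}$)
$\left(-68 + D{\left(5 \right)}\right) y = \left(-68 + i \sqrt{10}\right) \left(-156\right) = 10608 - 156 i \sqrt{10}$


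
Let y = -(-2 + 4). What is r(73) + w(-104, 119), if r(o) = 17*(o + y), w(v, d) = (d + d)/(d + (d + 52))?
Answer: 175134/145 ≈ 1207.8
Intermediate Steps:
y = -2 (y = -1*2 = -2)
w(v, d) = 2*d/(52 + 2*d) (w(v, d) = (2*d)/(d + (52 + d)) = (2*d)/(52 + 2*d) = 2*d/(52 + 2*d))
r(o) = -34 + 17*o (r(o) = 17*(o - 2) = 17*(-2 + o) = -34 + 17*o)
r(73) + w(-104, 119) = (-34 + 17*73) + 119/(26 + 119) = (-34 + 1241) + 119/145 = 1207 + 119*(1/145) = 1207 + 119/145 = 175134/145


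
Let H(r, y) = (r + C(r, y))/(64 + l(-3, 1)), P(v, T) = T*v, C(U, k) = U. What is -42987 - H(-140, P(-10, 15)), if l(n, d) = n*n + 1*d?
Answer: -1590379/37 ≈ -42983.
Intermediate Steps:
l(n, d) = d + n² (l(n, d) = n² + d = d + n²)
H(r, y) = r/37 (H(r, y) = (r + r)/(64 + (1 + (-3)²)) = (2*r)/(64 + (1 + 9)) = (2*r)/(64 + 10) = (2*r)/74 = (2*r)*(1/74) = r/37)
-42987 - H(-140, P(-10, 15)) = -42987 - (-140)/37 = -42987 - 1*(-140/37) = -42987 + 140/37 = -1590379/37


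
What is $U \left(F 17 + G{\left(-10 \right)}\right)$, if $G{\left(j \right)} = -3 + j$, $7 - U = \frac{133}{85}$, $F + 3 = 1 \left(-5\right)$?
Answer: $- \frac{68838}{85} \approx -809.86$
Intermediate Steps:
$F = -8$ ($F = -3 + 1 \left(-5\right) = -3 - 5 = -8$)
$U = \frac{462}{85}$ ($U = 7 - \frac{133}{85} = \frac{462}{85} \approx 5.4353$)
$U \left(F 17 + G{\left(-10 \right)}\right) = \frac{462 \left(\left(-8\right) 17 - 13\right)}{85} = \frac{462 \left(-136 - 13\right)}{85} = \frac{462}{85} \left(-149\right) = - \frac{68838}{85}$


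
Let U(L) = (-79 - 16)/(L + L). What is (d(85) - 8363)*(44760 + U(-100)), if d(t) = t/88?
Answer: -1317495934921/3520 ≈ -3.7429e+8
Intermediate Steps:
U(L) = -95/(2*L) (U(L) = -95*1/(2*L) = -95/(2*L))
d(t) = t/88 (d(t) = t*(1/88) = t/88)
(d(85) - 8363)*(44760 + U(-100)) = ((1/88)*85 - 8363)*(44760 - 95/2/(-100)) = (85/88 - 8363)*(44760 - 95/2*(-1/100)) = -735859*(44760 + 19/40)/88 = -735859/88*1790419/40 = -1317495934921/3520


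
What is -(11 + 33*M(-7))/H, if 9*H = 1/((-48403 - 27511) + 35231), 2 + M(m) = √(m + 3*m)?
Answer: -20138085 + 24165702*I*√7 ≈ -2.0138e+7 + 6.3936e+7*I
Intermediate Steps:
M(m) = -2 + 2*√m (M(m) = -2 + √(m + 3*m) = -2 + √(4*m) = -2 + 2*√m)
H = -1/366147 (H = 1/(9*((-48403 - 27511) + 35231)) = 1/(9*(-75914 + 35231)) = (⅑)/(-40683) = (⅑)*(-1/40683) = -1/366147 ≈ -2.7311e-6)
-(11 + 33*M(-7))/H = -(11 + 33*(-2 + 2*√(-7)))/(-1/366147) = -(11 + 33*(-2 + 2*(I*√7)))*(-366147) = -(11 + 33*(-2 + 2*I*√7))*(-366147) = -(11 + (-66 + 66*I*√7))*(-366147) = -(-55 + 66*I*√7)*(-366147) = -(20138085 - 24165702*I*√7) = -20138085 + 24165702*I*√7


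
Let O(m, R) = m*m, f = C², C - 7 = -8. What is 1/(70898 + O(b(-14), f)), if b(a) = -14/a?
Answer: 1/70899 ≈ 1.4105e-5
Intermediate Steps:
C = -1 (C = 7 - 8 = -1)
f = 1 (f = (-1)² = 1)
O(m, R) = m²
1/(70898 + O(b(-14), f)) = 1/(70898 + (-14/(-14))²) = 1/(70898 + (-14*(-1/14))²) = 1/(70898 + 1²) = 1/(70898 + 1) = 1/70899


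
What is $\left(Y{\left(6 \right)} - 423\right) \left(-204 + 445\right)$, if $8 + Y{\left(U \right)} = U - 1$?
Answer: $-102666$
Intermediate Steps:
$Y{\left(U \right)} = -9 + U$ ($Y{\left(U \right)} = -8 + \left(U - 1\right) = -8 + \left(-1 + U\right) = -9 + U$)
$\left(Y{\left(6 \right)} - 423\right) \left(-204 + 445\right) = \left(\left(-9 + 6\right) - 423\right) \left(-204 + 445\right) = \left(-3 - 423\right) 241 = \left(-426\right) 241 = -102666$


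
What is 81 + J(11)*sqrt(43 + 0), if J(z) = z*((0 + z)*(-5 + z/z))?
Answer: 81 - 484*sqrt(43) ≈ -3092.8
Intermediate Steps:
J(z) = -4*z**2 (J(z) = z*(z*(-5 + 1)) = z*(z*(-4)) = z*(-4*z) = -4*z**2)
81 + J(11)*sqrt(43 + 0) = 81 + (-4*11**2)*sqrt(43 + 0) = 81 + (-4*121)*sqrt(43) = 81 - 484*sqrt(43)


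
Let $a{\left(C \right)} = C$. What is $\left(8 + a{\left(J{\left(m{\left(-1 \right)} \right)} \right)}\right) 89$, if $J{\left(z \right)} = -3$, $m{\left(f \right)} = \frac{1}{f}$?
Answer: $445$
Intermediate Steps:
$\left(8 + a{\left(J{\left(m{\left(-1 \right)} \right)} \right)}\right) 89 = \left(8 - 3\right) 89 = 5 \cdot 89 = 445$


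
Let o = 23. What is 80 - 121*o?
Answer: -2703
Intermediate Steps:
80 - 121*o = 80 - 121*23 = 80 - 2783 = -2703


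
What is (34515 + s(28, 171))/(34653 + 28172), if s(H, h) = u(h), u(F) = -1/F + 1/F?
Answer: 6903/12565 ≈ 0.54938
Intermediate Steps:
u(F) = 0 (u(F) = -1/F + 1/F = 0)
s(H, h) = 0
(34515 + s(28, 171))/(34653 + 28172) = (34515 + 0)/(34653 + 28172) = 34515/62825 = 34515*(1/62825) = 6903/12565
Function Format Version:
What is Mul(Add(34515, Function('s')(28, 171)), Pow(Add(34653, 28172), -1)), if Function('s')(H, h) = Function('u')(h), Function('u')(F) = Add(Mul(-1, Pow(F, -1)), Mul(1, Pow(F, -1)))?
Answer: Rational(6903, 12565) ≈ 0.54938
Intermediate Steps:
Function('u')(F) = 0 (Function('u')(F) = Add(Mul(-1, Pow(F, -1)), Pow(F, -1)) = 0)
Function('s')(H, h) = 0
Mul(Add(34515, Function('s')(28, 171)), Pow(Add(34653, 28172), -1)) = Mul(Add(34515, 0), Pow(Add(34653, 28172), -1)) = Mul(34515, Pow(62825, -1)) = Mul(34515, Rational(1, 62825)) = Rational(6903, 12565)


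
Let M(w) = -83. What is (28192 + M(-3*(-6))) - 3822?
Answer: 24287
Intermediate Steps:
(28192 + M(-3*(-6))) - 3822 = (28192 - 83) - 3822 = 28109 - 3822 = 24287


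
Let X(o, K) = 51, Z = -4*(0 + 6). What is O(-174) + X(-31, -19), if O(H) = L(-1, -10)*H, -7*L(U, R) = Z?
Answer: -3819/7 ≈ -545.57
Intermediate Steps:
Z = -24 (Z = -4*6 = -24)
L(U, R) = 24/7 (L(U, R) = -⅐*(-24) = 24/7)
O(H) = 24*H/7
O(-174) + X(-31, -19) = (24/7)*(-174) + 51 = -4176/7 + 51 = -3819/7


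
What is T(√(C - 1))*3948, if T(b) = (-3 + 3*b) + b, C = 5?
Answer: 19740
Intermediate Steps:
T(b) = -3 + 4*b
T(√(C - 1))*3948 = (-3 + 4*√(5 - 1))*3948 = (-3 + 4*√4)*3948 = (-3 + 4*2)*3948 = (-3 + 8)*3948 = 5*3948 = 19740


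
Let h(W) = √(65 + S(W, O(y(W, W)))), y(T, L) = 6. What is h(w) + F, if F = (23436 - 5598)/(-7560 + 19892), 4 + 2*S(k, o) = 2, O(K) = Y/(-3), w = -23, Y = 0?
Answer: 58247/6166 ≈ 9.4465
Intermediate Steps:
O(K) = 0 (O(K) = 0/(-3) = 0*(-⅓) = 0)
S(k, o) = -1 (S(k, o) = -2 + (½)*2 = -2 + 1 = -1)
F = 8919/6166 (F = 17838/12332 = 17838*(1/12332) = 8919/6166 ≈ 1.4465)
h(W) = 8 (h(W) = √(65 - 1) = √64 = 8)
h(w) + F = 8 + 8919/6166 = 58247/6166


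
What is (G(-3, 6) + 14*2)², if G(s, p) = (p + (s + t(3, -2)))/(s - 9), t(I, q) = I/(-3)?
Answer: 27889/36 ≈ 774.69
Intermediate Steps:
t(I, q) = -I/3 (t(I, q) = I*(-⅓) = -I/3)
G(s, p) = (-1 + p + s)/(-9 + s) (G(s, p) = (p + (s - ⅓*3))/(s - 9) = (p + (s - 1))/(-9 + s) = (p + (-1 + s))/(-9 + s) = (-1 + p + s)/(-9 + s))
(G(-3, 6) + 14*2)² = ((-1 + 6 - 3)/(-9 - 3) + 14*2)² = (2/(-12) + 28)² = (-1/12*2 + 28)² = (-⅙ + 28)² = (167/6)² = 27889/36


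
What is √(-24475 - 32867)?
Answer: I*√57342 ≈ 239.46*I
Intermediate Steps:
√(-24475 - 32867) = √(-57342) = I*√57342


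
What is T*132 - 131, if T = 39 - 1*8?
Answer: 3961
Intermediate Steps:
T = 31 (T = 39 - 8 = 31)
T*132 - 131 = 31*132 - 131 = 4092 - 131 = 3961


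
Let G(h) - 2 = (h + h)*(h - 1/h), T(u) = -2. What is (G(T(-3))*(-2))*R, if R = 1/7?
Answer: -16/7 ≈ -2.2857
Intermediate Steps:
G(h) = 2 + 2*h*(h - 1/h) (G(h) = 2 + (h + h)*(h - 1/h) = 2 + (2*h)*(h - 1/h) = 2 + 2*h*(h - 1/h))
R = ⅐ ≈ 0.14286
(G(T(-3))*(-2))*R = ((2*(-2)²)*(-2))*(⅐) = ((2*4)*(-2))*(⅐) = (8*(-2))*(⅐) = -16*⅐ = -16/7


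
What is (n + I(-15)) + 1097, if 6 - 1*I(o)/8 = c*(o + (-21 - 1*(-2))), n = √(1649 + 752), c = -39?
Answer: -9414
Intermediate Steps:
n = 49 (n = √2401 = 49)
I(o) = -5880 + 312*o (I(o) = 48 - (-312)*(o + (-21 - 1*(-2))) = 48 - (-312)*(o + (-21 + 2)) = 48 - (-312)*(o - 19) = 48 - (-312)*(-19 + o) = 48 - 8*(741 - 39*o) = 48 + (-5928 + 312*o) = -5880 + 312*o)
(n + I(-15)) + 1097 = (49 + (-5880 + 312*(-15))) + 1097 = (49 + (-5880 - 4680)) + 1097 = (49 - 10560) + 1097 = -10511 + 1097 = -9414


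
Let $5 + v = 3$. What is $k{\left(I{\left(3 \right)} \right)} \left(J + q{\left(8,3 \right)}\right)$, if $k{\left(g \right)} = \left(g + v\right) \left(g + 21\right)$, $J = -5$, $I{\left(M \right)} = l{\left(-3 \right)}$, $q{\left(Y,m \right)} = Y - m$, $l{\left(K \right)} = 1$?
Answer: $0$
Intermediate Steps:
$I{\left(M \right)} = 1$
$v = -2$ ($v = -5 + 3 = -2$)
$k{\left(g \right)} = \left(-2 + g\right) \left(21 + g\right)$ ($k{\left(g \right)} = \left(g - 2\right) \left(g + 21\right) = \left(-2 + g\right) \left(21 + g\right)$)
$k{\left(I{\left(3 \right)} \right)} \left(J + q{\left(8,3 \right)}\right) = \left(-42 + 1^{2} + 19 \cdot 1\right) \left(-5 + \left(8 - 3\right)\right) = \left(-42 + 1 + 19\right) \left(-5 + \left(8 - 3\right)\right) = - 22 \left(-5 + 5\right) = \left(-22\right) 0 = 0$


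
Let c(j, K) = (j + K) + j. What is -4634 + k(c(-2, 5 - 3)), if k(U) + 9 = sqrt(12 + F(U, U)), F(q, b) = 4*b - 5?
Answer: -4643 + I ≈ -4643.0 + 1.0*I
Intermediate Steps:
F(q, b) = -5 + 4*b
c(j, K) = K + 2*j (c(j, K) = (K + j) + j = K + 2*j)
k(U) = -9 + sqrt(7 + 4*U) (k(U) = -9 + sqrt(12 + (-5 + 4*U)) = -9 + sqrt(7 + 4*U))
-4634 + k(c(-2, 5 - 3)) = -4634 + (-9 + sqrt(7 + 4*((5 - 3) + 2*(-2)))) = -4634 + (-9 + sqrt(7 + 4*(2 - 4))) = -4634 + (-9 + sqrt(7 + 4*(-2))) = -4634 + (-9 + sqrt(7 - 8)) = -4634 + (-9 + sqrt(-1)) = -4634 + (-9 + I) = -4643 + I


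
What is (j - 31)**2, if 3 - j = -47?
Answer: 361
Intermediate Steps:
j = 50 (j = 3 - 1*(-47) = 3 + 47 = 50)
(j - 31)**2 = (50 - 31)**2 = 19**2 = 361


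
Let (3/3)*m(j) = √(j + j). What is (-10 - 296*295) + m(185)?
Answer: -87330 + √370 ≈ -87311.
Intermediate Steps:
m(j) = √2*√j (m(j) = √(j + j) = √(2*j) = √2*√j)
(-10 - 296*295) + m(185) = (-10 - 296*295) + √2*√185 = (-10 - 87320) + √370 = -87330 + √370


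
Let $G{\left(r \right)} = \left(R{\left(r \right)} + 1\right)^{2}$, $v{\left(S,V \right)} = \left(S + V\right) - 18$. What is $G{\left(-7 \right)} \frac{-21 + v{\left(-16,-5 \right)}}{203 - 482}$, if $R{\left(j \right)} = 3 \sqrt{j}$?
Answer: $- \frac{40}{3} + \frac{40 i \sqrt{7}}{31} \approx -13.333 + 3.4139 i$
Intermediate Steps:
$v{\left(S,V \right)} = -18 + S + V$
$G{\left(r \right)} = \left(1 + 3 \sqrt{r}\right)^{2}$ ($G{\left(r \right)} = \left(3 \sqrt{r} + 1\right)^{2} = \left(1 + 3 \sqrt{r}\right)^{2}$)
$G{\left(-7 \right)} \frac{-21 + v{\left(-16,-5 \right)}}{203 - 482} = \left(1 + 3 \sqrt{-7}\right)^{2} \frac{-21 - 39}{203 - 482} = \left(1 + 3 i \sqrt{7}\right)^{2} \frac{-21 - 39}{-279} = \left(1 + 3 i \sqrt{7}\right)^{2} \left(\left(-60\right) \left(- \frac{1}{279}\right)\right) = \left(1 + 3 i \sqrt{7}\right)^{2} \cdot \frac{20}{93} = \frac{20 \left(1 + 3 i \sqrt{7}\right)^{2}}{93}$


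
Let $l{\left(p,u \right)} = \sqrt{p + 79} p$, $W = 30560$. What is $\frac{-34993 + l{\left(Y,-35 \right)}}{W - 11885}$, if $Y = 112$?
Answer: $- \frac{34993}{18675} + \frac{112 \sqrt{191}}{18675} \approx -1.7909$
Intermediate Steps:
$l{\left(p,u \right)} = p \sqrt{79 + p}$ ($l{\left(p,u \right)} = \sqrt{79 + p} p = p \sqrt{79 + p}$)
$\frac{-34993 + l{\left(Y,-35 \right)}}{W - 11885} = \frac{-34993 + 112 \sqrt{79 + 112}}{30560 - 11885} = \frac{-34993 + 112 \sqrt{191}}{18675} = \left(-34993 + 112 \sqrt{191}\right) \frac{1}{18675} = - \frac{34993}{18675} + \frac{112 \sqrt{191}}{18675}$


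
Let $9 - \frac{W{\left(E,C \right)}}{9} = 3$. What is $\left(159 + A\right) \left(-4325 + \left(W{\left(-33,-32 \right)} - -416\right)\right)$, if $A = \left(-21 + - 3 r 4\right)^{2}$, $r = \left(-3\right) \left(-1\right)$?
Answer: $-13137840$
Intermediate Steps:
$r = 3$
$W{\left(E,C \right)} = 54$ ($W{\left(E,C \right)} = 81 - 27 = 54$)
$A = 3249$ ($A = \left(-21 + \left(-3\right) 3 \cdot 4\right)^{2} = \left(-21 - 36\right)^{2} = \left(-57\right)^{2} = 3249$)
$\left(159 + A\right) \left(-4325 + \left(W{\left(-33,-32 \right)} - -416\right)\right) = \left(159 + 3249\right) \left(-4325 + \left(54 - -416\right)\right) = 3408 \left(-4325 + \left(54 + 416\right)\right) = 3408 \left(-4325 + 470\right) = 3408 \left(-3855\right) = -13137840$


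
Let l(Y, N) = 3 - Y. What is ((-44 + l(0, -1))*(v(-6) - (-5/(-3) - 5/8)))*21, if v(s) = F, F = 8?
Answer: -47929/8 ≈ -5991.1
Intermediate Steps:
v(s) = 8
((-44 + l(0, -1))*(v(-6) - (-5/(-3) - 5/8)))*21 = ((-44 + (3 - 1*0))*(8 - (-5/(-3) - 5/8)))*21 = ((-44 + (3 + 0))*(8 - (-5*(-⅓) - 5*⅛)))*21 = ((-44 + 3)*(8 - (5/3 - 5/8)))*21 = -41*(8 - 1*25/24)*21 = -41*(8 - 25/24)*21 = -41*167/24*21 = -6847/24*21 = -47929/8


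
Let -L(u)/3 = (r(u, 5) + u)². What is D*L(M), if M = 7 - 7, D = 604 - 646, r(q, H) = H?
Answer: 3150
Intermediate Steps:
D = -42
M = 0
L(u) = -3*(5 + u)²
D*L(M) = -(-126)*(5 + 0)² = -(-126)*5² = -(-126)*25 = -42*(-75) = 3150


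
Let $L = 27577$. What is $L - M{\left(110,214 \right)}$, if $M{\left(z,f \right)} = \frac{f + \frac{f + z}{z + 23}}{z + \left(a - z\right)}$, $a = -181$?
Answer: $\frac{663889907}{24073} \approx 27578.0$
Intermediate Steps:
$M{\left(z,f \right)} = - \frac{f}{181} - \frac{f + z}{181 \left(23 + z\right)}$ ($M{\left(z,f \right)} = \frac{f + \frac{f + z}{z + 23}}{z - \left(181 + z\right)} = \frac{f + \frac{f + z}{23 + z}}{-181} = \left(f + \frac{f + z}{23 + z}\right) \left(- \frac{1}{181}\right) = - \frac{f}{181} - \frac{f + z}{181 \left(23 + z\right)}$)
$L - M{\left(110,214 \right)} = 27577 - \frac{\left(-1\right) 110 - 5136 - 214 \cdot 110}{181 \left(23 + 110\right)} = 27577 - \frac{-110 - 5136 - 23540}{181 \cdot 133} = 27577 - \frac{1}{181} \cdot \frac{1}{133} \left(-28786\right) = 27577 - - \frac{28786}{24073} = 27577 + \frac{28786}{24073} = \frac{663889907}{24073}$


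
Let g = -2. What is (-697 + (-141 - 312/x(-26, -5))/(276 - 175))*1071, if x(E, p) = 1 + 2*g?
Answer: -75434814/101 ≈ -7.4688e+5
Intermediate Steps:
x(E, p) = -3 (x(E, p) = 1 + 2*(-2) = 1 - 4 = -3)
(-697 + (-141 - 312/x(-26, -5))/(276 - 175))*1071 = (-697 + (-141 - 312/(-3))/(276 - 175))*1071 = (-697 + (-141 - 312*(-⅓))/101)*1071 = (-697 + (-141 + 104)*(1/101))*1071 = (-697 - 37*1/101)*1071 = (-697 - 37/101)*1071 = -70434/101*1071 = -75434814/101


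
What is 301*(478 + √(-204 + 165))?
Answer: 143878 + 301*I*√39 ≈ 1.4388e+5 + 1879.7*I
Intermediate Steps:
301*(478 + √(-204 + 165)) = 301*(478 + √(-39)) = 301*(478 + I*√39) = 143878 + 301*I*√39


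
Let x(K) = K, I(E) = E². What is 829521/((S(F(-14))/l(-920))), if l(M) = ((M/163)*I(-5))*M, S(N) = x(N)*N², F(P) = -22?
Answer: -199462095000/19723 ≈ -1.0113e+7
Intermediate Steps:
S(N) = N³ (S(N) = N*N² = N³)
l(M) = 25*M²/163 (l(M) = ((M/163)*(-5)²)*M = ((M*(1/163))*25)*M = ((M/163)*25)*M = (25*M/163)*M = 25*M²/163)
829521/((S(F(-14))/l(-920))) = 829521/(((-22)³/(((25/163)*(-920)²)))) = 829521/((-10648/((25/163)*846400))) = 829521/((-10648/21160000/163)) = 829521/((-10648*163/21160000)) = 829521/(-216953/2645000) = 829521*(-2645000/216953) = -199462095000/19723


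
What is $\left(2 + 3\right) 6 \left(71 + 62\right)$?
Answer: $3990$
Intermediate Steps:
$\left(2 + 3\right) 6 \left(71 + 62\right) = 5 \cdot 6 \cdot 133 = 30 \cdot 133 = 3990$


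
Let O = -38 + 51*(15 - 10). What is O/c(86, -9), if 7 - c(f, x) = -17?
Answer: 217/24 ≈ 9.0417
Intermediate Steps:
c(f, x) = 24 (c(f, x) = 7 - 1*(-17) = 7 + 17 = 24)
O = 217 (O = -38 + 51*5 = -38 + 255 = 217)
O/c(86, -9) = 217/24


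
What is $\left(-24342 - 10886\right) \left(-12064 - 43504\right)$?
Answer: $1957549504$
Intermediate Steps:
$\left(-24342 - 10886\right) \left(-12064 - 43504\right) = \left(-24342 - 10886\right) \left(-55568\right) = \left(-35228\right) \left(-55568\right) = 1957549504$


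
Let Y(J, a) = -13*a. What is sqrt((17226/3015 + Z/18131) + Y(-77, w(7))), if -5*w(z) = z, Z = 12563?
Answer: sqrt(907778835958710)/6073885 ≈ 4.9605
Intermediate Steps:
w(z) = -z/5
sqrt((17226/3015 + Z/18131) + Y(-77, w(7))) = sqrt((17226/3015 + 12563/18131) - (-13)*7/5) = sqrt((17226*(1/3015) + 12563*(1/18131)) - 13*(-7/5)) = sqrt((1914/335 + 12563/18131) + 91/5) = sqrt(38911339/6073885 + 91/5) = sqrt(149456046/6073885) = sqrt(907778835958710)/6073885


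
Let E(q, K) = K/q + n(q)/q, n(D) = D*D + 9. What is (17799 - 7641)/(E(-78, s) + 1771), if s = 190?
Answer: 792324/131855 ≈ 6.0091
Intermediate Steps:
n(D) = 9 + D**2 (n(D) = D**2 + 9 = 9 + D**2)
E(q, K) = K/q + (9 + q**2)/q
(17799 - 7641)/(E(-78, s) + 1771) = (17799 - 7641)/((9 + 190 + (-78)**2)/(-78) + 1771) = 10158/(-(9 + 190 + 6084)/78 + 1771) = 10158/(-1/78*6283 + 1771) = 10158/(-6283/78 + 1771) = 10158/(131855/78) = 10158*(78/131855) = 792324/131855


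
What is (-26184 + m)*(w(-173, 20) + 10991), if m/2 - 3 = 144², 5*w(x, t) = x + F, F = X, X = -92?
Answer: 167285772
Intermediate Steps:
F = -92
w(x, t) = -92/5 + x/5 (w(x, t) = (x - 92)/5 = (-92 + x)/5 = -92/5 + x/5)
m = 41478 (m = 6 + 2*144² = 6 + 2*20736 = 6 + 41472 = 41478)
(-26184 + m)*(w(-173, 20) + 10991) = (-26184 + 41478)*((-92/5 + (⅕)*(-173)) + 10991) = 15294*((-92/5 - 173/5) + 10991) = 15294*(-53 + 10991) = 15294*10938 = 167285772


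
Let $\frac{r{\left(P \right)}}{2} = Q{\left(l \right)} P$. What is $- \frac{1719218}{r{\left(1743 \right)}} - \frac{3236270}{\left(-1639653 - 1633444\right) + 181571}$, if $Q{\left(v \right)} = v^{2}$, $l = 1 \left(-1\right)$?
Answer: $- \frac{1325931377362}{2694264909} \approx -492.13$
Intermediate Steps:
$l = -1$
$r{\left(P \right)} = 2 P$ ($r{\left(P \right)} = 2 \left(-1\right)^{2} P = 2 \cdot 1 P = 2 P$)
$- \frac{1719218}{r{\left(1743 \right)}} - \frac{3236270}{\left(-1639653 - 1633444\right) + 181571} = - \frac{1719218}{2 \cdot 1743} - \frac{3236270}{\left(-1639653 - 1633444\right) + 181571} = - \frac{1719218}{3486} - \frac{3236270}{-3273097 + 181571} = \left(-1719218\right) \frac{1}{3486} - \frac{3236270}{-3091526} = - \frac{859609}{1743} - - \frac{1618135}{1545763} = - \frac{859609}{1743} + \frac{1618135}{1545763} = - \frac{1325931377362}{2694264909}$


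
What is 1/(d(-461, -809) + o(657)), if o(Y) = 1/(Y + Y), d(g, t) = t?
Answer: -1314/1063025 ≈ -0.0012361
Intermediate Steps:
o(Y) = 1/(2*Y)
1/(d(-461, -809) + o(657)) = 1/(-809 + (1/2)/657) = 1/(-809 + (1/2)*(1/657)) = 1/(-809 + 1/1314) = 1/(-1063025/1314) = -1314/1063025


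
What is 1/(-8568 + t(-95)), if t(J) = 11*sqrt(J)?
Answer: -8568/73422119 - 11*I*sqrt(95)/73422119 ≈ -0.0001167 - 1.4603e-6*I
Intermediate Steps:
1/(-8568 + t(-95)) = 1/(-8568 + 11*sqrt(-95)) = 1/(-8568 + 11*(I*sqrt(95))) = 1/(-8568 + 11*I*sqrt(95))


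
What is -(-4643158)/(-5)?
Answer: -4643158/5 ≈ -9.2863e+5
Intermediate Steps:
-(-4643158)/(-5) = -(-4643158)*(-1)/5 = -21697*214/5 = -4643158/5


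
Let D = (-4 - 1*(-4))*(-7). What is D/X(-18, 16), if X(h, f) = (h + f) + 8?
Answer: 0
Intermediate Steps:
D = 0 (D = (-4 + 4)*(-7) = 0*(-7) = 0)
X(h, f) = 8 + f + h (X(h, f) = (f + h) + 8 = 8 + f + h)
D/X(-18, 16) = 0/(8 + 16 - 18) = 0/6 = 0*(⅙) = 0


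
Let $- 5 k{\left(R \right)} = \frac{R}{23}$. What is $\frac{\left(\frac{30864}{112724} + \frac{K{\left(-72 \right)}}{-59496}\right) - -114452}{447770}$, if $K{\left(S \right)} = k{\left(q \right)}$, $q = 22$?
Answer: $\frac{11034087873188551}{43168504763897400} \approx 0.25561$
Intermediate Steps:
$k{\left(R \right)} = - \frac{R}{115}$ ($k{\left(R \right)} = - \frac{R \frac{1}{23}}{5} = - \frac{\frac{1}{23} R}{5} = - \frac{R}{115}$)
$K{\left(S \right)} = - \frac{22}{115}$ ($K{\left(S \right)} = \left(- \frac{1}{115}\right) 22 = - \frac{22}{115}$)
$\frac{\left(\frac{30864}{112724} + \frac{K{\left(-72 \right)}}{-59496}\right) - -114452}{447770} = \frac{\left(\frac{30864}{112724} - \frac{22}{115 \left(-59496\right)}\right) - -114452}{447770} = \left(\left(30864 \cdot \frac{1}{112724} - - \frac{11}{3421020}\right) + 114452\right) \frac{1}{447770} = \left(\left(\frac{7716}{28181} + \frac{11}{3421020}\right) + 114452\right) \frac{1}{447770} = \left(\frac{26396900311}{96407764620} + 114452\right) \frac{1}{447770} = \frac{11034087873188551}{96407764620} \cdot \frac{1}{447770} = \frac{11034087873188551}{43168504763897400}$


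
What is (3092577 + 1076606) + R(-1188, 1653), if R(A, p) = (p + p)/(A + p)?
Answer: 646224467/155 ≈ 4.1692e+6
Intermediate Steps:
R(A, p) = 2*p/(A + p) (R(A, p) = (2*p)/(A + p) = 2*p/(A + p))
(3092577 + 1076606) + R(-1188, 1653) = (3092577 + 1076606) + 2*1653/(-1188 + 1653) = 4169183 + 2*1653/465 = 4169183 + 2*1653*(1/465) = 4169183 + 1102/155 = 646224467/155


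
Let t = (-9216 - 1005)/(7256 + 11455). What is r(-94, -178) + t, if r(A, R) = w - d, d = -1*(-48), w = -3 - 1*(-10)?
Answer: -259124/6237 ≈ -41.546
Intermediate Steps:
w = 7 (w = -3 + 10 = 7)
d = 48
r(A, R) = -41 (r(A, R) = 7 - 1*48 = 7 - 48 = -41)
t = -3407/6237 (t = -10221/18711 = -10221*1/18711 = -3407/6237 ≈ -0.54626)
r(-94, -178) + t = -41 - 3407/6237 = -259124/6237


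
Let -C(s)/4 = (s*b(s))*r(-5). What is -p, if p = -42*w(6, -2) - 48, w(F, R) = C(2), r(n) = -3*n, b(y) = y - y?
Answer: 48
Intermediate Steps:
b(y) = 0
C(s) = 0 (C(s) = -4*s*0*(-3*(-5)) = -0*15 = -4*0 = 0)
w(F, R) = 0
p = -48 (p = -42*0 - 48 = 0 - 48 = -48)
-p = -1*(-48) = 48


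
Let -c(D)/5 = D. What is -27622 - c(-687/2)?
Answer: -58679/2 ≈ -29340.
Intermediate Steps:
c(D) = -5*D
-27622 - c(-687/2) = -27622 - (-5)*(-687/2) = -27622 - (-5)*(-687*1/2) = -27622 - (-5)*(-687)/2 = -27622 - 1*3435/2 = -27622 - 3435/2 = -58679/2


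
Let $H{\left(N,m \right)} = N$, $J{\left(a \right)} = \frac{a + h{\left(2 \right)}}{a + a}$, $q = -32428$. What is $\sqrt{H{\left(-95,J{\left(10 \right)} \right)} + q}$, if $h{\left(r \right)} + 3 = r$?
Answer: $i \sqrt{32523} \approx 180.34 i$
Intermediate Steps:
$h{\left(r \right)} = -3 + r$
$J{\left(a \right)} = \frac{-1 + a}{2 a}$ ($J{\left(a \right)} = \frac{a + \left(-3 + 2\right)}{a + a} = \frac{a - 1}{2 a} = \left(-1 + a\right) \frac{1}{2 a} = \frac{-1 + a}{2 a}$)
$\sqrt{H{\left(-95,J{\left(10 \right)} \right)} + q} = \sqrt{-95 - 32428} = \sqrt{-32523} = i \sqrt{32523}$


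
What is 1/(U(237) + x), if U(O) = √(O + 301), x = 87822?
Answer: 43911/3856351573 - √538/7712703146 ≈ 1.1384e-5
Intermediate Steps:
U(O) = √(301 + O)
1/(U(237) + x) = 1/(√(301 + 237) + 87822) = 1/(√538 + 87822) = 1/(87822 + √538)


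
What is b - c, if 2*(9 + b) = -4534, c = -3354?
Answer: 1078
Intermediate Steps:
b = -2276 (b = -9 + (½)*(-4534) = -9 - 2267 = -2276)
b - c = -2276 - 1*(-3354) = -2276 + 3354 = 1078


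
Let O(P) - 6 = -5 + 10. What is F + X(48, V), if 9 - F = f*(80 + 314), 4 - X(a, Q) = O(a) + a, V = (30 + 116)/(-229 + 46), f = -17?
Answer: 6652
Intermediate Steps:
O(P) = 11 (O(P) = 6 + (-5 + 10) = 6 + 5 = 11)
V = -146/183 (V = 146/(-183) = 146*(-1/183) = -146/183 ≈ -0.79781)
X(a, Q) = -7 - a (X(a, Q) = 4 - (11 + a) = 4 + (-11 - a) = -7 - a)
F = 6707 (F = 9 - (-17)*(80 + 314) = 9 - (-17)*394 = 9 - 1*(-6698) = 9 + 6698 = 6707)
F + X(48, V) = 6707 + (-7 - 1*48) = 6707 + (-7 - 48) = 6707 - 55 = 6652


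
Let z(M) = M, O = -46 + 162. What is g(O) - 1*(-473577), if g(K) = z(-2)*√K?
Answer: 473577 - 4*√29 ≈ 4.7356e+5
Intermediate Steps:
O = 116
g(K) = -2*√K
g(O) - 1*(-473577) = -4*√29 - 1*(-473577) = -4*√29 + 473577 = 473577 - 4*√29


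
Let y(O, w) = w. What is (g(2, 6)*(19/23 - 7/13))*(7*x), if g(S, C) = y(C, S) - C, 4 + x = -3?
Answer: 16856/299 ≈ 56.375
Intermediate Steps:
x = -7 (x = -4 - 3 = -7)
g(S, C) = S - C
(g(2, 6)*(19/23 - 7/13))*(7*x) = ((2 - 1*6)*(19/23 - 7/13))*(7*(-7)) = ((2 - 6)*(19*(1/23) - 7*1/13))*(-49) = -4*(19/23 - 7/13)*(-49) = -4*86/299*(-49) = -344/299*(-49) = 16856/299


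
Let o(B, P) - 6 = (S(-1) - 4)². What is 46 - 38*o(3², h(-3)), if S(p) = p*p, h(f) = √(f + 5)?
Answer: -524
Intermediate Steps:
h(f) = √(5 + f)
S(p) = p²
o(B, P) = 15 (o(B, P) = 6 + ((-1)² - 4)² = 6 + (1 - 4)² = 6 + (-3)² = 6 + 9 = 15)
46 - 38*o(3², h(-3)) = 46 - 38*15 = 46 - 570 = -524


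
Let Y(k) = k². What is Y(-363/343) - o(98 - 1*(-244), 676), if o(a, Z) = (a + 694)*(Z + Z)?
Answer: -164787528359/117649 ≈ -1.4007e+6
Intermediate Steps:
o(a, Z) = 2*Z*(694 + a) (o(a, Z) = (694 + a)*(2*Z) = 2*Z*(694 + a))
Y(-363/343) - o(98 - 1*(-244), 676) = (-363/343)² - 2*676*(694 + (98 - 1*(-244))) = (-363*1/343)² - 2*676*(694 + (98 + 244)) = (-363/343)² - 2*676*(694 + 342) = 131769/117649 - 2*676*1036 = 131769/117649 - 1*1400672 = 131769/117649 - 1400672 = -164787528359/117649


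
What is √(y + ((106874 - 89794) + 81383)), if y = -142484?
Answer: I*√44021 ≈ 209.81*I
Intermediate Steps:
√(y + ((106874 - 89794) + 81383)) = √(-142484 + ((106874 - 89794) + 81383)) = √(-142484 + (17080 + 81383)) = √(-142484 + 98463) = √(-44021) = I*√44021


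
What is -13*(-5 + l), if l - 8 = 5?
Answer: -104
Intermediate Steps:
l = 13 (l = 8 + 5 = 13)
-13*(-5 + l) = -13*(-5 + 13) = -13*8 = -104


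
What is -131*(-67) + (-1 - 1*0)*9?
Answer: 8768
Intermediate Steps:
-131*(-67) + (-1 - 1*0)*9 = 8777 + (-1 + 0)*9 = 8777 - 1*9 = 8777 - 9 = 8768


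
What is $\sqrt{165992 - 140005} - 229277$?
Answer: $-229277 + \sqrt{25987} \approx -2.2912 \cdot 10^{5}$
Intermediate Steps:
$\sqrt{165992 - 140005} - 229277 = \sqrt{25987} - 229277 = -229277 + \sqrt{25987}$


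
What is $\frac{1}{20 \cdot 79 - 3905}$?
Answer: $- \frac{1}{2325} \approx -0.00043011$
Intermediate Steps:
$\frac{1}{20 \cdot 79 - 3905} = \frac{1}{1580 - 3905} = \frac{1}{-2325} = - \frac{1}{2325}$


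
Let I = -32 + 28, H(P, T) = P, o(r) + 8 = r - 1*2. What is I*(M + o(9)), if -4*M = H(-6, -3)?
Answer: -2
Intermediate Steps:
o(r) = -10 + r (o(r) = -8 + (r - 1*2) = -8 + (r - 2) = -8 + (-2 + r) = -10 + r)
M = 3/2 (M = -¼*(-6) = 3/2 ≈ 1.5000)
I = -4
I*(M + o(9)) = -4*(3/2 + (-10 + 9)) = -4*(3/2 - 1) = -4*½ = -2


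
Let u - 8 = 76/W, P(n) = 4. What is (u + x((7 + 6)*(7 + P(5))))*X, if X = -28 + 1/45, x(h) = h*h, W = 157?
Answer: -808737535/1413 ≈ -5.7236e+5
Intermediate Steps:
x(h) = h²
X = -1259/45 (X = -28 + 1/45 = -1259/45 ≈ -27.978)
u = 1332/157 (u = 8 + 76/157 = 1332/157 ≈ 8.4841)
(u + x((7 + 6)*(7 + P(5))))*X = (1332/157 + ((7 + 6)*(7 + 4))²)*(-1259/45) = (1332/157 + (13*11)²)*(-1259/45) = (1332/157 + 143²)*(-1259/45) = (1332/157 + 20449)*(-1259/45) = (3211825/157)*(-1259/45) = -808737535/1413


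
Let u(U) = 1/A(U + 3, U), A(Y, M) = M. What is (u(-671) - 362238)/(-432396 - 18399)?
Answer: 243061699/302483445 ≈ 0.80355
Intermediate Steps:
u(U) = 1/U
(u(-671) - 362238)/(-432396 - 18399) = (1/(-671) - 362238)/(-432396 - 18399) = (-1/671 - 362238)/(-450795) = -243061699/671*(-1/450795) = 243061699/302483445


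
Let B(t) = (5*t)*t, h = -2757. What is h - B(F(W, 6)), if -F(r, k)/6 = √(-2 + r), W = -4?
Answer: -1677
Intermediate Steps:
F(r, k) = -6*√(-2 + r)
B(t) = 5*t²
h - B(F(W, 6)) = -2757 - 5*(-6*√(-2 - 4))² = -2757 - 5*(-6*I*√6)² = -2757 - 5*(-216) = -2757 - 1*(-1080) = -2757 + 1080 = -1677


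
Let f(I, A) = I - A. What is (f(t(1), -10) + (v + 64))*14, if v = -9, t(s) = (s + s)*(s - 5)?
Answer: 798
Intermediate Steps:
t(s) = 2*s*(-5 + s) (t(s) = (2*s)*(-5 + s) = 2*s*(-5 + s))
(f(t(1), -10) + (v + 64))*14 = ((2*1*(-5 + 1) - 1*(-10)) + (-9 + 64))*14 = ((2*1*(-4) + 10) + 55)*14 = ((-8 + 10) + 55)*14 = (2 + 55)*14 = 57*14 = 798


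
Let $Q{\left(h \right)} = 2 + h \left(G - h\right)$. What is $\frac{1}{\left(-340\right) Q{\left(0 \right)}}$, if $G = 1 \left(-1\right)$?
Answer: $- \frac{1}{680} \approx -0.0014706$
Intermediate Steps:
$G = -1$
$Q{\left(h \right)} = 2 + h \left(-1 - h\right)$
$\frac{1}{\left(-340\right) Q{\left(0 \right)}} = \frac{1}{\left(-340\right) \left(2 - 0 - 0^{2}\right)} = \frac{1}{\left(-340\right) \left(2 + 0 - 0\right)} = \frac{1}{\left(-340\right) \left(2 + 0 + 0\right)} = \frac{1}{\left(-340\right) 2} = \frac{1}{-680} = - \frac{1}{680}$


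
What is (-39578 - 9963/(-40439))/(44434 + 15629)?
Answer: -1600484779/2428887657 ≈ -0.65894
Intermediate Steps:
(-39578 - 9963/(-40439))/(44434 + 15629) = (-39578 - 9963*(-1/40439))/60063 = (-39578 + 9963/40439)*(1/60063) = -1600484779/40439*1/60063 = -1600484779/2428887657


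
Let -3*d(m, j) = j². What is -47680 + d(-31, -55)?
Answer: -146065/3 ≈ -48688.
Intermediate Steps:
d(m, j) = -j²/3
-47680 + d(-31, -55) = -47680 - ⅓*(-55)² = -47680 - ⅓*3025 = -47680 - 3025/3 = -146065/3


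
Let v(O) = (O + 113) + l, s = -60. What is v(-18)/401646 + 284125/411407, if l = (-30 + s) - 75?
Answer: 8149205090/11802855423 ≈ 0.69044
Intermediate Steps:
l = -165 (l = (-30 - 60) - 75 = -90 - 75 = -165)
v(O) = -52 + O (v(O) = (O + 113) - 165 = (113 + O) - 165 = -52 + O)
v(-18)/401646 + 284125/411407 = (-52 - 18)/401646 + 284125/411407 = -70*1/401646 + 284125*(1/411407) = -5/28689 + 284125/411407 = 8149205090/11802855423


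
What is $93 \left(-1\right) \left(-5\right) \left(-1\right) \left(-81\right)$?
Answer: $37665$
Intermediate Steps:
$93 \left(-1\right) \left(-5\right) \left(-1\right) \left(-81\right) = 93 \cdot 5 \left(-1\right) \left(-81\right) = 93 \left(-5\right) \left(-81\right) = \left(-465\right) \left(-81\right) = 37665$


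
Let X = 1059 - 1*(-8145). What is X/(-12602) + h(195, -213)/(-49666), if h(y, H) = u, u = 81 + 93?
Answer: -114829653/156472733 ≈ -0.73386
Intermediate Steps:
u = 174
h(y, H) = 174
X = 9204 (X = 1059 + 8145 = 9204)
X/(-12602) + h(195, -213)/(-49666) = 9204/(-12602) + 174/(-49666) = 9204*(-1/12602) + 174*(-1/49666) = -4602/6301 - 87/24833 = -114829653/156472733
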